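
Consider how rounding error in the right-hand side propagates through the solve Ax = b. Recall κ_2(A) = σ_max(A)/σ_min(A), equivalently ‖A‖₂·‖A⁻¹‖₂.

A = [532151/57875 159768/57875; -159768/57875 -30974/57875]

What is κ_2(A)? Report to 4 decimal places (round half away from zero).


37.0400

AᵀA = [493936801/5359225 143950968/5359225; 143950968/5359225 42376324/5359225]; tr = 21452525/214369, det = 1562500/214369
λ_max, λ_min = (21452525/214369 ± √458871022625625/45954068161)/2 = 100, 15625/214369
so κ_2 = √(100 / (15625/214369)) = 37.0400


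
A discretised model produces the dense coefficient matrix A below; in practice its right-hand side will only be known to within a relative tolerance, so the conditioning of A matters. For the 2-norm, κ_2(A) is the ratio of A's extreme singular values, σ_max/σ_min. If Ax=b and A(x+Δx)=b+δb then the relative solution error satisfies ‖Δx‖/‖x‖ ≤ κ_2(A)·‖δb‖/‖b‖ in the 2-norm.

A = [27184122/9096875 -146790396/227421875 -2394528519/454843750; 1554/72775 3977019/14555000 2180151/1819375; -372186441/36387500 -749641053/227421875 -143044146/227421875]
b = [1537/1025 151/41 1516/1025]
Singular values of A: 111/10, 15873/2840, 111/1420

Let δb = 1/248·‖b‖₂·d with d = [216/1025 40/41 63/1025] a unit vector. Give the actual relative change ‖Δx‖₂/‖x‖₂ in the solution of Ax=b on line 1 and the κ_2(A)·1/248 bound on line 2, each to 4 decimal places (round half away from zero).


largest singular value 111/10, smallest 111/1420
κ_2(A) = (111/10) / (111/1420) = 142.0000
perturbation bound = 142.0000·1/248 = 0.5726
solve Ax = b  →  x = [14.2414 -47.2337 13.5901]
2-norm of b is 4.2426; of x, 51.1716
Δx = A⁻¹·δb where δb = 1/248·4.2426·d; ‖Δx‖ = 0.2189
realised ‖Δx‖/‖x‖ = 0.0043
so the bound overstates the realised error by a factor of ≈ 133.8799 (computed from the unrounded values)

0.0043
0.5726


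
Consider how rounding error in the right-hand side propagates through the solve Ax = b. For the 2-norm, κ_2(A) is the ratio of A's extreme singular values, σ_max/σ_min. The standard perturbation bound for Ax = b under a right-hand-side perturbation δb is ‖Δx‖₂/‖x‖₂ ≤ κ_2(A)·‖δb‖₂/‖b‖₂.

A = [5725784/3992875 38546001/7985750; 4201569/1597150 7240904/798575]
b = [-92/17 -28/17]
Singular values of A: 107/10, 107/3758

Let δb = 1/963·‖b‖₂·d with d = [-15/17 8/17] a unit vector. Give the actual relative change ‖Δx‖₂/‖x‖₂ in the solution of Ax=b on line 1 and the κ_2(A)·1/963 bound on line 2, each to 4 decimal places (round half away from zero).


largest singular value 107/10, smallest 107/3758
κ_2(A) = (107/10) / (107/3758) = 375.8000
bound on ‖Δx‖/‖x‖: κ·ε = 375.8000·1/963 = 0.3902
solve Ax = b  →  x = [-134.9712 38.9772]
‖b‖ = 5.6569, ‖x‖ = 140.4865
re-solving with b+δb shifts x by Δx of norm 0.2063
realised ‖Δx‖/‖x‖ = 0.0015
realised/bound (from unrounded values) ≈ 0.0038

0.0015
0.3902


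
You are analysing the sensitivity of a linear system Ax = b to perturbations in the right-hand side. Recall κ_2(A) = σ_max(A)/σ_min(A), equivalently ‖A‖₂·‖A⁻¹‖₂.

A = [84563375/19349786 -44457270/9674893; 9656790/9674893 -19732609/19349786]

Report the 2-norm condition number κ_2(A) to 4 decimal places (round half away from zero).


325.4800

M = AᵀA = [4475894565025/222733026916 -1174899005280/55683256729; -1174899005280/55683256729 4934664652801/222733026916]. tr(M)=5594862793/132421538, det(M)=17850625/1059372304
solving λ² − 5594862793/132421538·λ + 17850625/1059372304 = 0 gives λ = 169/4, 105625/264843076
so κ_2 = √((169/4) / (105625/264843076)) = 325.4800


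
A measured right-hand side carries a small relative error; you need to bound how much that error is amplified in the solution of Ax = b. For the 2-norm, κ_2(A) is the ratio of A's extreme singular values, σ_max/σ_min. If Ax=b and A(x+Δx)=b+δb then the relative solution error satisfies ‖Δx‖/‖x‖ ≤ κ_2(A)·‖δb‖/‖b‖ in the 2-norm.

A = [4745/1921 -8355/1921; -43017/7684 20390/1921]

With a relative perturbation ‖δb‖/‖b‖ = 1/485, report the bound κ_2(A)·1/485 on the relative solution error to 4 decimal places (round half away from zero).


0.1864

AᵀA = [2210702689/59043856 -517847265/7380482; -517847265/7380482 485558125/3690241]; tr = 34531601/204304, det = 714025/204304
λ_max, λ_min = (34531601/204304 ± √1191847954968801/41740124416)/2 = 169, 4225/204304
σ_max=√169=13, σ_min=√(4225/204304)=(65/452) → κ = 90.4000
worst-case relative error ≤ 90.4000 × 1/485 = 0.1864


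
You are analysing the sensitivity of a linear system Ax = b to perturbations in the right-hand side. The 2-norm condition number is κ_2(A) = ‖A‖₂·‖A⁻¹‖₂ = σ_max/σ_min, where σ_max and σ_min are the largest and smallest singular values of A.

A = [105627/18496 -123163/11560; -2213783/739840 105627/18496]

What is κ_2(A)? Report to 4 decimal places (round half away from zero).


AᵀA = [4631006753/111411200 -43412697/557056; -43412697/557056 254376257/1740800]; tr = 1230063953/6553600, det = 352275361/655360000
char-poly roots: 18769/100 and 18769/6553600
κ_2(A) = √(λ_max/λ_min) = √((18769/100) / (18769/6553600)) = 256.0000

256.0000


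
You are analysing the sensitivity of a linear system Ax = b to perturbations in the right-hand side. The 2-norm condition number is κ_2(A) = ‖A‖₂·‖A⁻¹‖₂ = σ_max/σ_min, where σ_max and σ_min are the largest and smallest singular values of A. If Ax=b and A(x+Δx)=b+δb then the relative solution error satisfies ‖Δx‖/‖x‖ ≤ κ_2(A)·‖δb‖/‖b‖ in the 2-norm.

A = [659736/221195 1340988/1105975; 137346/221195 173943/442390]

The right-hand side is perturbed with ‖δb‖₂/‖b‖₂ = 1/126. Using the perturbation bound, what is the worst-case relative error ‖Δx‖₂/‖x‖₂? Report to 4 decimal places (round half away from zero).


0.2059

form AᵀA = [270146052/29106025 561822723/145530125; 561822723/145530125 4728970521/2910602500] with trace 187831809/17222500 and determinant 18974736/107640625
λ_max, λ_min = (187831809/17222500 ± √35071641342126081/296614506250000)/2 = 1089/100, 69696/4305625
so κ_2 = √((1089/100) / (69696/4305625)) = 25.9375
bound on ‖Δx‖/‖x‖: κ·ε = 25.9375·1/126 = 0.2059


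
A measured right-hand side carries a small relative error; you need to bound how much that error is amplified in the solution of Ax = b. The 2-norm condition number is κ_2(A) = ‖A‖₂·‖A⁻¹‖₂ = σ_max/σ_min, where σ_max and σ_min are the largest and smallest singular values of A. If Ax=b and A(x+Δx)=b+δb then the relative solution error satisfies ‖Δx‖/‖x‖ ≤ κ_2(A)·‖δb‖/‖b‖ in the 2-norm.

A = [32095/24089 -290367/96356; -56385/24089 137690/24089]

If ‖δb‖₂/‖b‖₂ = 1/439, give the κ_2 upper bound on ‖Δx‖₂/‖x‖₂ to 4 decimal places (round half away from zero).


0.1986

M = AᵀA = [14565250/2007889 -139702185/8031556; -139702185/8031556 1341348001/32126224]. tr(M)=9315929/190096, det(M)=60025/190096
λ_max, λ_min = (9315929/190096 ± √86740891083441/36136489216)/2 = 49, 1225/190096
σ_max=√49=7, σ_min=√(1225/190096)=(35/436) → κ = 87.2000
worst-case relative error ≤ 87.2000 × 1/439 = 0.1986


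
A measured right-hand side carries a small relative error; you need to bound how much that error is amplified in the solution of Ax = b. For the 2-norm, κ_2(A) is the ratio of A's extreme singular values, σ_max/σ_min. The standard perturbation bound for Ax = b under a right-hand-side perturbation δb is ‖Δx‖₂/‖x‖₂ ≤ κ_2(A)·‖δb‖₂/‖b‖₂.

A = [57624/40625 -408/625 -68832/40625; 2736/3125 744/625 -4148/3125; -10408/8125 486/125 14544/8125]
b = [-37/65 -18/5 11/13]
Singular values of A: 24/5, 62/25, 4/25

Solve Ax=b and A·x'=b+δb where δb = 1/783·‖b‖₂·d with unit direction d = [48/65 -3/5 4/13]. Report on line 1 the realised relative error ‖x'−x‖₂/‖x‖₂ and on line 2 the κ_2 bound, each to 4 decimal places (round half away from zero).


σ_max = 24/5, σ_min = 4/25
κ = σ_max/σ_min = (24/5)/(4/25) = 30.0000
κ_2(A)·‖δb‖/‖b‖ = 0.0383
solve Ax = b  →  x = [9.3444 -0.5591 8.3742]
‖b‖₂ = 3.7417 and ‖x‖₂ = 12.5601
with δb = [0.0035 -0.0029 0.0015], A·Δx = δb → ‖Δx‖ = 0.0299
dividing the unrounded norms, ‖Δx‖/‖x‖ = 0.0024
realised/bound (from unrounded values) ≈ 0.0621

0.0024
0.0383


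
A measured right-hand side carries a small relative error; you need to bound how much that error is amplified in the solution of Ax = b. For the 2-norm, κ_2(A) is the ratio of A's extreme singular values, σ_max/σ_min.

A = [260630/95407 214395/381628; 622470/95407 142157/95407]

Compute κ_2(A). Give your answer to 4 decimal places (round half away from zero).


AᵀA = [2694656200/53860921 1212519645/107721842; 1212519645/107721842 2185224961/861774736]; tr = 26948081/512656, det = 21025/128164
λ_max, λ_min = (26948081/512656 ± √726026612104161/262816174336)/2 = 841/16, 100/32041
so κ_2 = √((841/16) / (100/32041)) = 129.7750

129.7750


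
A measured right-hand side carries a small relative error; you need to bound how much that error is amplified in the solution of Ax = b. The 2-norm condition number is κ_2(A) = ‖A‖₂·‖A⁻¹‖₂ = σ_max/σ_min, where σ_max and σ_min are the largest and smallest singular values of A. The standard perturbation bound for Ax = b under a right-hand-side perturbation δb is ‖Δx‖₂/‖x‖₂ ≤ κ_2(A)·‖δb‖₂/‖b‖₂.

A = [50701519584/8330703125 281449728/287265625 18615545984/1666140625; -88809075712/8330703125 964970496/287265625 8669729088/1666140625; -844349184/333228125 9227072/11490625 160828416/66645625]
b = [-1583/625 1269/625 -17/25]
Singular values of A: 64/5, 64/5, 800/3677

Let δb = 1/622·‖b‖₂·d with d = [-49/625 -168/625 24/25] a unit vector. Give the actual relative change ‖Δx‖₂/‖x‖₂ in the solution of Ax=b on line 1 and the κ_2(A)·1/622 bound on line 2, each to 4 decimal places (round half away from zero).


from the listed singular values, σ₁ = 64/5, σ_n = 800/3677
condition number: (64/5) ÷ (800/3677) = 58.8320
perturbation bound = 58.8320·1/622 = 0.0946
solve Ax = b  →  x = [0.7160 4.4343 -1.0055]
‖b‖ = 3.3166, ‖x‖ = 4.6029
with δb = [-0.0004 -0.0014 0.0051], A·Δx = δb → ‖Δx‖ = 0.0245
relative error = 0.0053
so the bound overstates the realised error by a factor of ≈ 17.7641 (computed from the unrounded values)

0.0053
0.0946


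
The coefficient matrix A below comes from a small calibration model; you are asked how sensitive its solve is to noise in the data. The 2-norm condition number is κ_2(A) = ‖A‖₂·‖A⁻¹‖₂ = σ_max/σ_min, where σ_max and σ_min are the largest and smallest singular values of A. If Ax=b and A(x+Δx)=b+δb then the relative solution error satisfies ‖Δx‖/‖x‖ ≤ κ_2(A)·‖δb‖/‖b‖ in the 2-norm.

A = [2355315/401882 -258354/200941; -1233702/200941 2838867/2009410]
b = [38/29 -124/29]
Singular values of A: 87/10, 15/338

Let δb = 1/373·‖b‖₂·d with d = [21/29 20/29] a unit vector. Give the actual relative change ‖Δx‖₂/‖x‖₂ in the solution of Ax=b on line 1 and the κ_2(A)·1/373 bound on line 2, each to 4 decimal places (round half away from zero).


from the listed singular values, σ₁ = 87/10, σ_n = 15/338
κ_2(A) = (87/10) / (15/338) = 196.0400
perturbation bound = 196.0400·1/373 = 0.5256
solve Ax = b  →  x = [-9.4441 -44.0684]
‖b‖₂ = 4.4721 and ‖x‖₂ = 45.0690
with δb = [0.0087 0.0083], A·Δx = δb → ‖Δx‖ = 0.2702
realised ‖Δx‖/‖x‖ = 0.0060
tightness: 0.0060 against a bound of 0.5256 (unrounded ratio ≈ 0.0114)

0.0060
0.5256


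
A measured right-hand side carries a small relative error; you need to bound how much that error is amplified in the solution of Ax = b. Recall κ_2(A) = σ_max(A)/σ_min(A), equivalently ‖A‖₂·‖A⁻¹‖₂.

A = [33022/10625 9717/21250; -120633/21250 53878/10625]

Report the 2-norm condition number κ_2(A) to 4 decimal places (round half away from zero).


AᵀA = [30262609/722500 -4942872/180625; -4942872/180625 18729241/722500]; tr = 979837/14450, det = 38950081/115600
solving λ² − 979837/14450·λ + 38950081/115600 = 0 gives λ = 6241/100, 6241/1156
κ_2(A) = √(λ_max/λ_min) = √((6241/100) / (6241/1156)) = 3.4000

3.4000


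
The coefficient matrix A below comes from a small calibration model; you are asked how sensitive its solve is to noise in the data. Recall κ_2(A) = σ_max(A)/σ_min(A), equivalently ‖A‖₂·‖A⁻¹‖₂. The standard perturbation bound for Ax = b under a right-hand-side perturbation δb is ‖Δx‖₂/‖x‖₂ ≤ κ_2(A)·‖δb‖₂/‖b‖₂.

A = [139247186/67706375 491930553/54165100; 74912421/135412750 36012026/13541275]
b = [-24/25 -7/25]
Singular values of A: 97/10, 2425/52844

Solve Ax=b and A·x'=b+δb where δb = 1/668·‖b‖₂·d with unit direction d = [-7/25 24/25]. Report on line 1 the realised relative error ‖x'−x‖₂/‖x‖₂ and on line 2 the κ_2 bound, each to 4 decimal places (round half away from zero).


0.3164
0.3164

largest singular value 97/10, smallest 2425/52844
condition number: (97/10) ÷ (2425/52844) = 211.3760
perturbation bound = 211.3760·1/668 = 0.3164
solve Ax = b  →  x = [-0.0226 -0.1006]
‖b‖ = 1.0000, ‖x‖ = 0.1031
δb = ε·‖b‖·d = [-0.0004 0.0014]; solving A·Δx = δb gives ‖Δx‖ = 0.0326
realised ‖Δx‖/‖x‖ = 0.3164
tightness: 0.3164 against a bound of 0.3164; the bound is attained (ratio 1)


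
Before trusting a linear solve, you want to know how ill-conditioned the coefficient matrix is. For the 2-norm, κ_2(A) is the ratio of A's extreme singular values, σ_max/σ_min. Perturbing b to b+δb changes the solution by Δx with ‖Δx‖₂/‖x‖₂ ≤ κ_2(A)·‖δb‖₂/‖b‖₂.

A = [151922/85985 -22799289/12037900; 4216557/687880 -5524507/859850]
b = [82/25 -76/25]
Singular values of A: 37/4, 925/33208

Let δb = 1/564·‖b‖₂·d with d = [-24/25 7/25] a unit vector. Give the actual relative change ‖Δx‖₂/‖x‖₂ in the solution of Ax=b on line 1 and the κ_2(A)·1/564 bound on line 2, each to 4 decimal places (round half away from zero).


0.0020
0.5888

largest singular value 37/4, smallest 925/33208
κ_2(A) = (37/4) / (925/33208) = 332.0800
bound on ‖Δx‖/‖x‖: κ·ε = 332.0800·1/564 = 0.5888
solve Ax = b  →  x = [-104.1369 -98.8794]
‖b‖₂ = 4.4721 and ‖x‖₂ = 143.6023
Δx = A⁻¹·δb where δb = 1/564·4.4721·d; ‖Δx‖ = 0.2847
dividing the unrounded norms, ‖Δx‖/‖x‖ = 0.0020
so the bound overstates the realised error by a factor of ≈ 297.0217 (computed from the unrounded values)


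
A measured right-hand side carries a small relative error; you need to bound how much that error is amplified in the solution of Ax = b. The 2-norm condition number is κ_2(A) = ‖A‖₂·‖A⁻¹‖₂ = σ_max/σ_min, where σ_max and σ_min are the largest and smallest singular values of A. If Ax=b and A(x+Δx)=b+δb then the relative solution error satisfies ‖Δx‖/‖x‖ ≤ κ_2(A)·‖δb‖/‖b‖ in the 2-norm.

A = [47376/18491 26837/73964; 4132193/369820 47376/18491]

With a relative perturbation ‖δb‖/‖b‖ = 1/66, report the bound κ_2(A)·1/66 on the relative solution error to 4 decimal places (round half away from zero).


M = AᵀA = [10691738929/81360400 30060072/1017005; 30060072/1017005 21791785/3254416]. tr(M)=3342217/24200, det(M)=4879681/774400
λ_max, λ_min = (3342217/24200 ± √174307085001/9150625)/2 = 2209/16, 2209/48400
σ_max=√(2209/16)=(47/4), σ_min=√(2209/48400)=(47/220) → κ = 55.0000
perturbation bound = 55.0000·1/66 = 0.8333

0.8333


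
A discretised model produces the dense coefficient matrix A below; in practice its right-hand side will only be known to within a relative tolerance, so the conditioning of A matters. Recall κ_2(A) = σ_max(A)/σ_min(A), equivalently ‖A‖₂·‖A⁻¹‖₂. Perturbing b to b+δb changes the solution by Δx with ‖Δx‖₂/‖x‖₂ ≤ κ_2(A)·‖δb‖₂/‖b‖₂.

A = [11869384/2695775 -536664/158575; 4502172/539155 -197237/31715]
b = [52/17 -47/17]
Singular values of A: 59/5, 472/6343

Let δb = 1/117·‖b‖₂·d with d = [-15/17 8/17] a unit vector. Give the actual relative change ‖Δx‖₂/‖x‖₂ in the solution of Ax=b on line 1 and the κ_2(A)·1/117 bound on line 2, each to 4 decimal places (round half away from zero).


0.0088
1.3553

from the listed singular values, σ₁ = 59/5, σ_n = 472/6343
condition number: (59/5) ÷ (472/6343) = 158.5750
κ_2(A)·‖δb‖/‖b‖ = 1.3553
solve Ax = b  →  x = [-32.3203 -42.9525]
‖b‖₂ = 4.1231 and ‖x‖₂ = 53.7543
with δb = [-0.0311 0.0166], A·Δx = δb → ‖Δx‖ = 0.4736
relative error = 0.0088
so the bound overstates the realised error by a factor of ≈ 153.8405 (computed from the unrounded values)


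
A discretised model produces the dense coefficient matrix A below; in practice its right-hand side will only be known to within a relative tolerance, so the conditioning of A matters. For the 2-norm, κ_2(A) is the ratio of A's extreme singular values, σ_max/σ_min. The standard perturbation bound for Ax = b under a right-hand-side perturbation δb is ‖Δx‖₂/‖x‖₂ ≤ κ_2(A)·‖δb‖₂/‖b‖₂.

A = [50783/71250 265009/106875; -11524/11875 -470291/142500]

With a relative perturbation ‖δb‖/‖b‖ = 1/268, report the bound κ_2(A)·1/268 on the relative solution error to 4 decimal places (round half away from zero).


M = AᵀA = [294392233/203062500 1513852109/304593750; 1513852109/304593750 124569557737/7310250000]. tr(M)=43253657/2339280, det(M)=3418801/1169640000
char-poly roots: 1849/100 and 1849/11696400
κ = σ_max/σ_min = (43/10)/(43/3420) = 342.0000
worst-case relative error ≤ 342.0000 × 1/268 = 1.2761

1.2761


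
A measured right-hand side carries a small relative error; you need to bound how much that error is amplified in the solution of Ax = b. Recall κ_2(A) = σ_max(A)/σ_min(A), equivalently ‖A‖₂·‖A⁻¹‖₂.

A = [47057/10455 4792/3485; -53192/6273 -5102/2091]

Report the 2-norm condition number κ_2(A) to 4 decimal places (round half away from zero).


147.6000

AᵀA = [313716169/3404025 30498664/1134675; 30498664/1134675 2966884/378225]; tr = 13616725/136161, det = 62500/136161
char-poly roots: 100 and 625/136161
so κ_2 = √(100 / (625/136161)) = 147.6000


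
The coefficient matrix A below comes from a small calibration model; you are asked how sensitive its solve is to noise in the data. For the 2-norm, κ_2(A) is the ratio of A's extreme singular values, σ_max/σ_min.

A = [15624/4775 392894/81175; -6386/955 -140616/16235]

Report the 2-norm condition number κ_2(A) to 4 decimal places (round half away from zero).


form AᵀA = [1263634276/22800625 1681642368/22800625; 1681642368/22800625 2244592324/22800625] with trace 140329064/912025 and determinant 14776336/912025
solving λ² − 140329064/912025·λ + 14776336/912025 = 0 gives λ = 3844/25, 3844/36481
κ = σ_max/σ_min = (62/5)/(62/191) = 38.2000

38.2000


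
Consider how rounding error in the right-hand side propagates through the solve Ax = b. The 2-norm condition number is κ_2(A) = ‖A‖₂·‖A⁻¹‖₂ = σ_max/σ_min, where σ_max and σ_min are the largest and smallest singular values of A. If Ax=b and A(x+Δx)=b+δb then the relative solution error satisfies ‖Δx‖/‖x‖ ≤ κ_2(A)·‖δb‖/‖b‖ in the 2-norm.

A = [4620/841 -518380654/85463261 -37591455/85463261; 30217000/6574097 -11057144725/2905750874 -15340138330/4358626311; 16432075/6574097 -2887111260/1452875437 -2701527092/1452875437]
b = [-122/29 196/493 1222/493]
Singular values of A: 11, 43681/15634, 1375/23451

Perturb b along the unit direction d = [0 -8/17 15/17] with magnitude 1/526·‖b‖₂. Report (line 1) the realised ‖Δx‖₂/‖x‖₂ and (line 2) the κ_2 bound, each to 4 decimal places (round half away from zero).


σ_max = 11, σ_min = 1375/23451
κ = σ_max/σ_min = 11/(1375/23451) = 187.6080
bound on ‖Δx‖/‖x‖: κ·ε = 187.6080·1/526 = 0.3567
solve Ax = b  →  x = [24.5753 22.3871 7.7770]
‖b‖ = 4.8990, ‖x‖ = 34.1411
re-solving with b+δb shifts x by Δx of norm 0.1588
relative error = 0.0047
so the bound overstates the realised error by a factor of ≈ 76.6592 (computed from the unrounded values)

0.0047
0.3567


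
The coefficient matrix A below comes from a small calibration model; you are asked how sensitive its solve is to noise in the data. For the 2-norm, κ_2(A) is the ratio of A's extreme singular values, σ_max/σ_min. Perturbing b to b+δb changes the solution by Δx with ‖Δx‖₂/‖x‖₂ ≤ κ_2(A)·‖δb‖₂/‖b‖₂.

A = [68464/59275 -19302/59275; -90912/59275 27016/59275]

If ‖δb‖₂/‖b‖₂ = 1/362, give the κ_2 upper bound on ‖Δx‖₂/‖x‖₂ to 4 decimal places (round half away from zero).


M = AᵀA = [2590462208/702705125 -755514144/702705125; -755514144/702705125 220486292/702705125]. tr(M)=22487588/5621641, det(M)=4096/5621641
char-poly roots: 4 and 1024/5621641
κ_2(A) = √(λ_max/λ_min) = √(4 / (1024/5621641)) = 148.1875
bound on ‖Δx‖/‖x‖: κ·ε = 148.1875·1/362 = 0.4094

0.4094


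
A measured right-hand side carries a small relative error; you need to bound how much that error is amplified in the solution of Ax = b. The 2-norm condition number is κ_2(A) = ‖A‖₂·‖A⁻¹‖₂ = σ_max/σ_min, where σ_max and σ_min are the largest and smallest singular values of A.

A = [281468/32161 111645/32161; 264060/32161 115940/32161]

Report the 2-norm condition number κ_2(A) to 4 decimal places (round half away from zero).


55.4500

AᵀA = [177112864/1229881 73768860/1229881; 73768860/1229881 30804625/1229881]; tr = 207917489/1229881, det = 11424400/1229881
eigenvalues of AᵀA: λ = (tr ± √(tr²−4·det))/2 = 169, 67600/1229881
κ = σ_max/σ_min = 13/(260/1109) = 55.4500


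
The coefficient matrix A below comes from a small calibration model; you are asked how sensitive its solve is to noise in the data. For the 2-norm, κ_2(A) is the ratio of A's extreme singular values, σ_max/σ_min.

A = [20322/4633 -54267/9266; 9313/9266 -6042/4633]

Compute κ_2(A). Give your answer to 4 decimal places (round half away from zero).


339.0000

M = AᵀA = [1034305/51076 -344760/12769; -344760/12769 1838745/51076]. tr(M)=1436525/25538, det(M)=5625/204304
eigenvalues of AᵀA: λ = (tr ± √(tr²−4·det))/2 = 225/4, 25/51076
so κ_2 = √((225/4) / (25/51076)) = 339.0000


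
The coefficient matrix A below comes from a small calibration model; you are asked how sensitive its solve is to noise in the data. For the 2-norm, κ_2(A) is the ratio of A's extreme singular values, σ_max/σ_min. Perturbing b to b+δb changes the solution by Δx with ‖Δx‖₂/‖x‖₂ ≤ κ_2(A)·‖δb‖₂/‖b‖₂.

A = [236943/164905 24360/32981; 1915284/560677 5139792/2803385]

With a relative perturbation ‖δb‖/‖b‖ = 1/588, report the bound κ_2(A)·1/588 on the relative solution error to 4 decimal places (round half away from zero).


AᵀA = [638655939369/46502766025 68119819992/9300553205; 68119819992/9300553205 181685480256/46502766025]; tr = 113542065/6436369, det = 49787136/4022730625
eigenvalues of AᵀA: λ = (tr ± √(tr²−4·det))/2 = 441/25, 112896/160909225
σ_max=√(441/25)=(21/5), σ_min=√(112896/160909225)=(336/12685) → κ = 158.5625
perturbation bound = 158.5625·1/588 = 0.2697

0.2697


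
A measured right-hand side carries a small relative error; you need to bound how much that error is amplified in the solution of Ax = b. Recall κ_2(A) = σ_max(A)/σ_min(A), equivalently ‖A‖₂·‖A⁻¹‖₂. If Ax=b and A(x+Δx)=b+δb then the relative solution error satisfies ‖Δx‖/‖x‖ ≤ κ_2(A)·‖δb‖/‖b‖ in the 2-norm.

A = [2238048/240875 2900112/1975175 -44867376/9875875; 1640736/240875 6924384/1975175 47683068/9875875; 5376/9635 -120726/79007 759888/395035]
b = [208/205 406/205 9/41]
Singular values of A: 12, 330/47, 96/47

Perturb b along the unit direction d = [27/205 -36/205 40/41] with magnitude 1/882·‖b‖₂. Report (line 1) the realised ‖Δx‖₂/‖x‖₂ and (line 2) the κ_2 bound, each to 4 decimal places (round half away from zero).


0.0057
0.0067

σ_max = 12, σ_min = 96/47
κ_2(A) = 12 / (96/47) = 5.8750
worst-case relative error ≤ 5.8750 × 1/882 = 0.0067
solve Ax = b  →  x = [0.1600 0.0768 0.1287]
2-norm of b is 2.2361; of x, 0.2192
δb = ε·‖b‖·d = [0.0003 -0.0004 0.0025]; solving A·Δx = δb gives ‖Δx‖ = 0.0012
dividing the unrounded norms, ‖Δx‖/‖x‖ = 0.0057
so the bound overstates the realised error by a factor of ≈ 1.1765 (computed from the unrounded values)


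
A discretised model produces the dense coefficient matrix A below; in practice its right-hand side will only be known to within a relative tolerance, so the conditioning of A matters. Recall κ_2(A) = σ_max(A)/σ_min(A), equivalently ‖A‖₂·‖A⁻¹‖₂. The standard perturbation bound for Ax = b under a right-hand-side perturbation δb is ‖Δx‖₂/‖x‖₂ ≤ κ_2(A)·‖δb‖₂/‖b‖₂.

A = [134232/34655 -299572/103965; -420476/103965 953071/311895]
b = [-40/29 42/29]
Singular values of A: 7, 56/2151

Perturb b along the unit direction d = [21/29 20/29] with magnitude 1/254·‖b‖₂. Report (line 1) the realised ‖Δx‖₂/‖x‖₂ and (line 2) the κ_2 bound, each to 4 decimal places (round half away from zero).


1.0586
1.0586

largest singular value 7, smallest 56/2151
condition number: 7 ÷ (56/2151) = 268.8750
κ_2(A)·‖δb‖/‖b‖ = 1.0586
solve Ax = b  →  x = [-0.2286 0.1714]
2-norm of b is 2.0000; of x, 0.2857
Δx = A⁻¹·δb where δb = 1/254·2.0000·d; ‖Δx‖ = 0.3024
relative error = 1.0586
tightness: 1.0586 against a bound of 1.0586; the bound is attained (ratio 1)


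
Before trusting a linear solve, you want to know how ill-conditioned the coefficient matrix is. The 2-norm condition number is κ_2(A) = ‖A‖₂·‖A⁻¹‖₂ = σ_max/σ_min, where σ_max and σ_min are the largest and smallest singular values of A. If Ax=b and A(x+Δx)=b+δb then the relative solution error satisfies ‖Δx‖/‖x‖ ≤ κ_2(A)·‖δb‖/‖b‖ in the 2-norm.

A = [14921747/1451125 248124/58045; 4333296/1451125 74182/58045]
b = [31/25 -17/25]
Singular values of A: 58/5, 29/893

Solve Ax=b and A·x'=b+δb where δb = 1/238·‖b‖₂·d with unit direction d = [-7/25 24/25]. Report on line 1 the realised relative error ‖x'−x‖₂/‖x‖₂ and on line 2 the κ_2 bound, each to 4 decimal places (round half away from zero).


0.0059
1.5008

largest singular value 58/5, smallest 29/893
condition number: (58/5) ÷ (29/893) = 357.2000
perturbation bound = 357.2000·1/238 = 1.5008
solve Ax = b  →  x = [11.9231 -28.3912]
2-norm of b is 1.4142; of x, 30.7932
with δb = [-0.0017 0.0057], A·Δx = δb → ‖Δx‖ = 0.1830
dividing the unrounded norms, ‖Δx‖/‖x‖ = 0.0059
tightness: 0.0059 against a bound of 1.5008 (unrounded ratio ≈ 0.0040)


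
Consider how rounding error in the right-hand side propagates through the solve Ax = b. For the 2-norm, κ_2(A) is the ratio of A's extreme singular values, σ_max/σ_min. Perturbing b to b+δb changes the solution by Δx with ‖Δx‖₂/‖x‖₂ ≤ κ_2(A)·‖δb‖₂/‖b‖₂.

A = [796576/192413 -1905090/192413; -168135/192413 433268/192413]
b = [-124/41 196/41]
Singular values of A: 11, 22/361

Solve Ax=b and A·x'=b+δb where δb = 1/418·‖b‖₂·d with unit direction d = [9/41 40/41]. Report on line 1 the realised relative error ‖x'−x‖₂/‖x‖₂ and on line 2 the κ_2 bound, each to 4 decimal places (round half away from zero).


largest singular value 11, smallest 22/361
κ_2(A) = 11 / (22/361) = 180.5000
perturbation bound = 180.5000·1/418 = 0.4318
solve Ax = b  →  x = [60.4476 25.5804]
‖b‖₂ = 5.6569 and ‖x‖₂ = 65.6374
with δb = [0.0030 0.0132], A·Δx = δb → ‖Δx‖ = 0.2221
realised ‖Δx‖/‖x‖ = 0.0034
so the bound overstates the realised error by a factor of ≈ 127.6347 (computed from the unrounded values)

0.0034
0.4318


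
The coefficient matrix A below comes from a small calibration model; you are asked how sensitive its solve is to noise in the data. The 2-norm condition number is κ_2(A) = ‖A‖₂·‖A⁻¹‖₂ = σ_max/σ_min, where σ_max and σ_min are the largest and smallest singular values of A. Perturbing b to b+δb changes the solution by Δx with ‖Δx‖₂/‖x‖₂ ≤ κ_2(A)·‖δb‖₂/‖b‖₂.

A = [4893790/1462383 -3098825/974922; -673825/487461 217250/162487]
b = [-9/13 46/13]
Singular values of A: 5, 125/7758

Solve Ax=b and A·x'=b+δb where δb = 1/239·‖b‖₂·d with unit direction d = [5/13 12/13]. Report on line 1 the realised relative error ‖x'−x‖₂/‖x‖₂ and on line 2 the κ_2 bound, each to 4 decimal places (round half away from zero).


largest singular value 5, smallest 125/7758
κ_2(A) = 5 / (125/7758) = 310.3200
κ_2(A)·‖δb‖/‖b‖ = 1.2984
solve Ax = b  →  x = [128.1186 135.1046]
2-norm of b is 3.6056; of x, 186.1924
with δb = [0.0058 0.0139], A·Δx = δb → ‖Δx‖ = 0.9363
relative error = 0.0050
realised/bound (from unrounded values) ≈ 0.0039

0.0050
1.2984


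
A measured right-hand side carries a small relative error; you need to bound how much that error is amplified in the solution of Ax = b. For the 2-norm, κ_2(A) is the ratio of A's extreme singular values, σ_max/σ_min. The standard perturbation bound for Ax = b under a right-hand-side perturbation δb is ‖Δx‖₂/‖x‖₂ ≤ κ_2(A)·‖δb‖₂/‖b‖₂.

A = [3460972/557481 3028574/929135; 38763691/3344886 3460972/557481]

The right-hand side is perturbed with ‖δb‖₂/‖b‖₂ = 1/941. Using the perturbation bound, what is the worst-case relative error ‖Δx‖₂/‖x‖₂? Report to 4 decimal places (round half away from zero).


AᵀA = [6691500064345/38713710564 1486977201538/16130712735; 1486977201538/16130712735 1321828802356/26884521225]; tr = 743506361569/3348936900, det = 492884401/837234225
solving λ² − 743506361569/3348936900·λ + 492884401/837234225 = 0 gives λ = 22201/100, 88804/33489369
κ_2(A) = √(λ_max/λ_min) = √((22201/100) / (88804/33489369)) = 289.3500
worst-case relative error ≤ 289.3500 × 1/941 = 0.3075

0.3075


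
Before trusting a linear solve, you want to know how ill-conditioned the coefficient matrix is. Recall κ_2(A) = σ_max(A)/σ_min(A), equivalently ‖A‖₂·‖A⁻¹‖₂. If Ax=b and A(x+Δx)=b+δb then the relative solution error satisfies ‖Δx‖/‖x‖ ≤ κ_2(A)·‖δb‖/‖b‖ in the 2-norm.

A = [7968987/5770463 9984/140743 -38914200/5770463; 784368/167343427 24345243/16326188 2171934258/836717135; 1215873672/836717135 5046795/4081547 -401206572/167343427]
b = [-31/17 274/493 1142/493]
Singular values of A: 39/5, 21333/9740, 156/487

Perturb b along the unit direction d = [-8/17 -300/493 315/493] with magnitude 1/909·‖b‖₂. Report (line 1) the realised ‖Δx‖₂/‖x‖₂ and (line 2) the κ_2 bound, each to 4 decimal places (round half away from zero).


0.0016
0.0268

from the listed singular values, σ₁ = 39/5, σ_n = 156/487
κ = σ_max/σ_min = (39/5)/(156/487) = 24.3500
perturbation bound = 24.3500·1/909 = 0.0268
solve Ax = b  →  x = [5.7658 -2.1324 1.4287]
2-norm of b is 3.0000; of x, 6.3113
re-solving with b+δb shifts x by Δx of norm 0.0103
realised ‖Δx‖/‖x‖ = 0.0016
tightness: 0.0016 against a bound of 0.0268 (unrounded ratio ≈ 0.0609)


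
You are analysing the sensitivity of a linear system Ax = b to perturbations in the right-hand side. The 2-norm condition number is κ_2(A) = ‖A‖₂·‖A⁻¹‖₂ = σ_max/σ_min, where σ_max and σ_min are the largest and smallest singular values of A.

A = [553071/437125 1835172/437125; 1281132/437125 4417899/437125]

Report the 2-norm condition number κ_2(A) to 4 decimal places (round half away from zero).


form AᵀA = [2304362997/226128125 7899280704/226128125; 7899280704/226128125 27083654253/226128125] with trace 235104138/1809025 and determinant 10556001/45225625
char-poly roots: 3249/25 and 3249/1809025
κ = σ_max/σ_min = (57/5)/(57/1345) = 269.0000

269.0000


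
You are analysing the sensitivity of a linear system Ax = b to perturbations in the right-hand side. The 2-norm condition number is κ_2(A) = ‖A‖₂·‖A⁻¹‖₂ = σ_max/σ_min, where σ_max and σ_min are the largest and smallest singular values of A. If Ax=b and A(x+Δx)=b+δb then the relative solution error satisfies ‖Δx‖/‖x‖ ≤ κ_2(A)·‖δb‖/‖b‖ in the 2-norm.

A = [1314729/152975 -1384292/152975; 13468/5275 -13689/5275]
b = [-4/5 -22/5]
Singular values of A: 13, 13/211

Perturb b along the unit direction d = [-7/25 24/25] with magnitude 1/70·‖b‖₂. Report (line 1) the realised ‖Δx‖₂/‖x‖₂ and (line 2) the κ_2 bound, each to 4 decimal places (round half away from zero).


from the listed singular values, σ₁ = 13, σ_n = 13/211
κ = σ_max/σ_min = 13/(13/211) = 211.0000
perturbation bound = 211.0000·1/70 = 3.0143
solve Ax = b  →  x = [-47.1194 -44.6631]
‖b‖ = 4.4721, ‖x‖ = 64.9233
δb = ε·‖b‖·d = [-0.0179 0.0613]; solving A·Δx = δb gives ‖Δx‖ = 1.0369
realised ‖Δx‖/‖x‖ = 0.0160
tightness: 0.0160 against a bound of 3.0143 (unrounded ratio ≈ 0.0053)

0.0160
3.0143


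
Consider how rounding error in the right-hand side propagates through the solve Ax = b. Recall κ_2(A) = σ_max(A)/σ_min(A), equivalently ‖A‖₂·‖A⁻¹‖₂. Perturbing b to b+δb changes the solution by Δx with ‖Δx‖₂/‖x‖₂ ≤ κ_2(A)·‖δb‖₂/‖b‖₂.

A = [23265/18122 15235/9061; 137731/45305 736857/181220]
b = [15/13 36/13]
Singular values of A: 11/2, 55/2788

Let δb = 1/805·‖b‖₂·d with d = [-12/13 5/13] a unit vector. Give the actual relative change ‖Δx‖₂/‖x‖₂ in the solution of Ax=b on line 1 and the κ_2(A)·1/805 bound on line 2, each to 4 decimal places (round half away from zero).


0.3463
0.3463

largest singular value 11/2, smallest 55/2788
κ_2(A) = (11/2) / (55/2788) = 278.8000
bound on ‖Δx‖/‖x‖: κ·ε = 278.8000·1/805 = 0.3463
solve Ax = b  →  x = [0.3273 0.4364]
‖b‖₂ = 3.0000 and ‖x‖₂ = 0.5455
re-solving with b+δb shifts x by Δx of norm 0.1889
dividing the unrounded norms, ‖Δx‖/‖x‖ = 0.3463
so the bound is sharp here: realised error equals the bound


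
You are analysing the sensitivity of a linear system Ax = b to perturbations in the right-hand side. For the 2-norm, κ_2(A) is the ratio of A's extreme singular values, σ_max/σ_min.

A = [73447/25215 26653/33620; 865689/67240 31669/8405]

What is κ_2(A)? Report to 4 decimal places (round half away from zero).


M = AᵀA = [843545813/4841280 10251241/201720; 10251241/201720 1993717/134480]. tr(M)=183063925/968256, det(M)=9150625/15492096
λ_max, λ_min = (183063925/968256 ± √33510185599515625/937519681536)/2 = 3025/16, 3025/968256
κ_2(A) = √(λ_max/λ_min) = √((3025/16) / (3025/968256)) = 246.0000

246.0000


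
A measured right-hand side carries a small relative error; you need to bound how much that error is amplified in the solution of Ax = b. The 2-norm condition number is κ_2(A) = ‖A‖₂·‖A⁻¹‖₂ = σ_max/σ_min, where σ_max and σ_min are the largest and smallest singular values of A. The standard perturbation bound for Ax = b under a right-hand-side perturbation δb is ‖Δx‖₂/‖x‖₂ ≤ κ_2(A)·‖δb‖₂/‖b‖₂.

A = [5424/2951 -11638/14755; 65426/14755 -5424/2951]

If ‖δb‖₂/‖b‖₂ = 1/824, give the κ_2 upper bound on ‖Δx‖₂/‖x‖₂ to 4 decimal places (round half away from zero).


AᵀA = [29680804/1288225 -2473344/257645; -2473344/257645 5153476/1288225]; tr = 6966856/257645, det = 456976/32205625
λ_max, λ_min = (6966856/257645 ± √1213332873053184/1659523650625)/2 = 676/25, 676/1288225
σ_max=√(676/25)=(26/5), σ_min=√(676/1288225)=(26/1135) → κ = 227.0000
worst-case relative error ≤ 227.0000 × 1/824 = 0.2755

0.2755


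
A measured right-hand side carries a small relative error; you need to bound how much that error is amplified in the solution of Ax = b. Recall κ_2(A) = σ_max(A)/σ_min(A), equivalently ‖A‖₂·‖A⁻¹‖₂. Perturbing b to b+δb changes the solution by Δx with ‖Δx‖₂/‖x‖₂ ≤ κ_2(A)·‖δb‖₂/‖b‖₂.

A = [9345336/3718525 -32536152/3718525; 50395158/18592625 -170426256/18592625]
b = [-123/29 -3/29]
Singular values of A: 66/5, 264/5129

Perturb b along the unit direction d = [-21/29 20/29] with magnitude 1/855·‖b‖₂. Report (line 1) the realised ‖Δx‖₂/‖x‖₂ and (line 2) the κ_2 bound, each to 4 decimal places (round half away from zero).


σ_max = 66/5, σ_min = 264/5129
κ_2(A) = (66/5) / (264/5129) = 256.4500
κ_2(A)·‖δb‖/‖b‖ = 0.2999
solve Ax = b  →  x = [55.8891 16.5377]
2-norm of b is 4.2426; of x, 58.2845
δb = ε·‖b‖·d = [-0.0036 0.0034]; solving A·Δx = δb gives ‖Δx‖ = 0.0964
realised ‖Δx‖/‖x‖ = 0.0017
so the bound overstates the realised error by a factor of ≈ 181.3389 (computed from the unrounded values)

0.0017
0.2999


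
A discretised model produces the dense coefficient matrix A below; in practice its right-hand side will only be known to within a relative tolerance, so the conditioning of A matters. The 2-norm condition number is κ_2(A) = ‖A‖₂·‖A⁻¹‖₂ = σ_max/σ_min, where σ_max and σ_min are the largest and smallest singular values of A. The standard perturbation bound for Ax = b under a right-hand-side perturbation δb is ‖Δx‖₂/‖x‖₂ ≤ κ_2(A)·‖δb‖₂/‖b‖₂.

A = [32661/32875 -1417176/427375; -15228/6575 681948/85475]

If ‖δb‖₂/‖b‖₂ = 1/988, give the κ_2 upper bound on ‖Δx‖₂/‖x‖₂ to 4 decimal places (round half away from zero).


AᵀA = [6864040521/1080765625 -23531076072/1080765625; -23531076072/1080765625 80678785104/1080765625]; tr = 140068521/1729225, det = 104976/1729225
eigenvalues of AᵀA: λ = (tr ± √(tr²−4·det))/2 = 81, 1296/1729225
κ_2(A) = √(λ_max/λ_min) = √(81 / (1296/1729225)) = 328.7500
perturbation bound = 328.7500·1/988 = 0.3327

0.3327


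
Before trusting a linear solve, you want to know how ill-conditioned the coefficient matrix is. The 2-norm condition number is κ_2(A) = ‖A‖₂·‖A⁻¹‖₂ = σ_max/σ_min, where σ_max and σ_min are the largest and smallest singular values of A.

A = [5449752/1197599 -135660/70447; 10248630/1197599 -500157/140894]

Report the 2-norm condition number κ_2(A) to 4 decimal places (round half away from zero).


338.6875

form AᵀA = [466208352036/4962779809 -194251492575/4962779809; -194251492575/4962779809 323771567049/19851119236] with trace 12950325297/117462244 and determinant 3111696/29365561
λ_max, λ_min = (12950325297/117462244 ± √167705077189401245025/13797378765515536)/2 = 441/4, 28224/29365561
κ = σ_max/σ_min = (21/2)/(168/5419) = 338.6875


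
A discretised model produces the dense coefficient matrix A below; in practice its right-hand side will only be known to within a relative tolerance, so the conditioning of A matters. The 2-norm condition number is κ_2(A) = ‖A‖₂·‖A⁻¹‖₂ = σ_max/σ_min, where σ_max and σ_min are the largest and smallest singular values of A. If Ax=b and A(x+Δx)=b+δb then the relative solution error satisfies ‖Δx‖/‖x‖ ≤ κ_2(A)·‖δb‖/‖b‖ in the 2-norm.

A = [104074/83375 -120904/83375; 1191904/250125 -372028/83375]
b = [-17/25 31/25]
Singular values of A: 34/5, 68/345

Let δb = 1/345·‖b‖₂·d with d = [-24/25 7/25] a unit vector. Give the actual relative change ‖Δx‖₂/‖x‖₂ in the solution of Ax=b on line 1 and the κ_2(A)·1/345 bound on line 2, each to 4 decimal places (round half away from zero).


from the listed singular values, σ₁ = 34/5, σ_n = 68/345
κ = σ_max/σ_min = (34/5)/(68/345) = 34.5000
perturbation bound = 34.5000·1/345 = 0.1000
solve Ax = b  →  x = [3.6055 3.5725]
‖b‖ = 1.4142, ‖x‖ = 5.0757
with δb = [-0.0039 0.0011], A·Δx = δb → ‖Δx‖ = 0.0208
relative error = 0.0041
so the bound overstates the realised error by a factor of ≈ 24.4054 (computed from the unrounded values)

0.0041
0.1000
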